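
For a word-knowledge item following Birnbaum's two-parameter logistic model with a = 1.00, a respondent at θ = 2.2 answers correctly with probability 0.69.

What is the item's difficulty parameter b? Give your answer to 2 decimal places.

1.40

P(θ) = 1 / (1 + exp(−a(θ − b)))
logit(0.69) = ln(0.69/0.31) = 0.8001
b = θ − logit/(a) = 2.2 − 0.8001/1.0000 = 1.3999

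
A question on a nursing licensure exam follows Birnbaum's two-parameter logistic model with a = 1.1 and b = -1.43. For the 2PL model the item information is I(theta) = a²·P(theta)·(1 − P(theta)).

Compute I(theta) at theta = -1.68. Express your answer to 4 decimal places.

0.2969

P = 1/(1+e^{0.2750}) = 0.4317
P(1−P) = 0.4317 × 0.5683 = 0.2453
I = a² × P(1−P) = 1.1² × 0.2453 = 0.29685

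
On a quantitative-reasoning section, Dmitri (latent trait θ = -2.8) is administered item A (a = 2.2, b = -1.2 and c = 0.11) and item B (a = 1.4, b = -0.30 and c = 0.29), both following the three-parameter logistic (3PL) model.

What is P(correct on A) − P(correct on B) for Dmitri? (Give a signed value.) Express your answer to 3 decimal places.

-0.175

P(θ) = c + (1 − c) · 1 / (1 + exp(−a(θ − b)))
P_A = 0.1356
P_B = 0.3108
P_A − P_B = -0.1752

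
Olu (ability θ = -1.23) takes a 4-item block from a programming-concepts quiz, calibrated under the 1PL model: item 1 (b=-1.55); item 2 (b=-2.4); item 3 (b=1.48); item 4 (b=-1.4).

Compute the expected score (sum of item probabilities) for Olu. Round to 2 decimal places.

1.95

P(θ) = 1 / (1 + exp(−(θ − b)))
P_1 = 1/(1+e^{-0.3200}) = 0.5793
P_2 = 1/(1+e^{-1.1700}) = 0.7631
P_3 = 1/(1+e^{2.7100}) = 0.0624
P_4 = 1/(1+e^{-0.1700}) = 0.5424
E[score] = 0.5793 + 0.7631 + 0.0624 + 0.5424 = 1.9473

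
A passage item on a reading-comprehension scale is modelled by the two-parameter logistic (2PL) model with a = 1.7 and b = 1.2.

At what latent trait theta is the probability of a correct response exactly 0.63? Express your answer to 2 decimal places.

P(theta) = 1 / (1 + exp(−a(theta − b)))
logit = ln(0.6300/0.3700) = 0.5322
theta = b + logit/(a) = 1.2 + 0.5322/1.7000 = 1.5131

1.51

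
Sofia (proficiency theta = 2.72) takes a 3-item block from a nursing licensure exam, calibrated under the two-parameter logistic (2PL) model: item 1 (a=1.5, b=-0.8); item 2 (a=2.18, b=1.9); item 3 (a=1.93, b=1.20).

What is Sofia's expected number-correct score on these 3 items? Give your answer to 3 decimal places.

P(theta) = 1 / (1 + exp(−a(theta − b)))
P_1 = 1/(1+e^{-5.2800}) = 0.9949
P_2 = 1/(1+e^{-1.7876}) = 0.8566
P_3 = 1/(1+e^{-2.9336}) = 0.9495
E[score] = 0.9949 + 0.8566 + 0.9495 = 2.8010

2.801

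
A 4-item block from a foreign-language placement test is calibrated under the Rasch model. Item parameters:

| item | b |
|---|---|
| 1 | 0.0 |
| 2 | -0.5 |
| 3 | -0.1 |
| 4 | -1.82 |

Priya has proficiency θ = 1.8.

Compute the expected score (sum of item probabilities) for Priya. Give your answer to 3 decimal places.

3.611

P(θ) = 1 / (1 + exp(−(θ − b)))
P_1 = 1/(1+e^{-1.8000}) = 0.8581
P_2 = 1/(1+e^{-2.3000}) = 0.9089
P_3 = 1/(1+e^{-1.9000}) = 0.8699
P_4 = 1/(1+e^{-3.6200}) = 0.9739
E[score] = 0.8581 + 0.9089 + 0.8699 + 0.9739 = 3.6108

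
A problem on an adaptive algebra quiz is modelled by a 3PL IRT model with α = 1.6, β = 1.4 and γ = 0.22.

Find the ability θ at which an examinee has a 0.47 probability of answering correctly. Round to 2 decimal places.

P(θ) = γ + (1 − γ) · 1 / (1 + exp(−α(θ − β)))
Remove guessing floor: (0.47 − 0.22)/(1 − 0.22) = 0.3205
logit = ln(0.3205/0.6795) = -0.7514
θ = β + logit/(α) = 1.4 + (-0.7514)/1.6000 = 0.9304

0.93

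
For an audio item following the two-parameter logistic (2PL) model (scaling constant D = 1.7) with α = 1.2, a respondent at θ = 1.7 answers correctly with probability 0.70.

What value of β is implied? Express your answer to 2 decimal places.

1.28

P(θ) = 1 / (1 + exp(−D·α(θ − β)))
logit(0.70) = ln(0.70/0.30) = 0.8473
β = θ − logit/(1.7·α) = 1.7 − 0.8473/2.0400 = 1.2847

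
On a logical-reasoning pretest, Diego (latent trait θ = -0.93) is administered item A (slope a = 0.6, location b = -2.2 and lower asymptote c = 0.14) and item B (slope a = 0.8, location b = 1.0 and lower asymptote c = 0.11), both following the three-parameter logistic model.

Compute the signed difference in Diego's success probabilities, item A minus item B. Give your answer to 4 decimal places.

P(θ) = c + (1 − c) · 1 / (1 + exp(−a(θ − b)))
P_A = 0.7263
P_B = 0.2666
P_A − P_B = 0.4597

0.4597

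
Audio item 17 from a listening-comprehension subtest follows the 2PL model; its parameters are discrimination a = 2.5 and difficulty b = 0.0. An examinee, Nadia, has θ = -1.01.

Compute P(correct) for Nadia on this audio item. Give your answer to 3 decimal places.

0.074

P(θ) = 1 / (1 + exp(−a(θ − b)))
Exponent: 2.5 × (-1.01 − 0.0) = -2.5250
1/(1 + e^{2.5250}) = 0.0741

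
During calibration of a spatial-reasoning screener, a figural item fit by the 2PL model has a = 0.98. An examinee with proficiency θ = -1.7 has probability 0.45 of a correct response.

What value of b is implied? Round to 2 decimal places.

P(θ) = 1 / (1 + exp(−a(θ − b)))
logit(0.45) = ln(0.45/0.55) = -0.2007
b = θ − logit/(a) = -1.7 − (-0.2007)/0.9800 = -1.4952

-1.50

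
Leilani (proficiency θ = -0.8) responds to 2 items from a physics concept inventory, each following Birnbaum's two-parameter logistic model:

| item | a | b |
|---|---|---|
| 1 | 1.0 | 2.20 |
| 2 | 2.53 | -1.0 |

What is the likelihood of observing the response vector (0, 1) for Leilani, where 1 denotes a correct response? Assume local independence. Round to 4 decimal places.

P(θ) = 1 / (1 + exp(−a(θ − b)))
P_1 = 1/(1+e^{3.0000}) = 0.0474
P_2 = 1/(1+e^{-0.5060}) = 0.6239
L = (1−P_1) × P_2 = 0.9526 × 0.6239 = 0.59428

0.5943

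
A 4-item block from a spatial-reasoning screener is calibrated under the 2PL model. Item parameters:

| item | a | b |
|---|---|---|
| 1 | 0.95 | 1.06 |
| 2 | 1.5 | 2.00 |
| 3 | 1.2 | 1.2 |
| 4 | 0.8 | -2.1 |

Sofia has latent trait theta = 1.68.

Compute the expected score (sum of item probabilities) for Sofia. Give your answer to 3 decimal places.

P(theta) = 1 / (1 + exp(−a(theta − b)))
P_1 = 1/(1+e^{-0.5890}) = 0.6431
P_2 = 1/(1+e^{0.4800}) = 0.3823
P_3 = 1/(1+e^{-0.5760}) = 0.6401
P_4 = 1/(1+e^{-3.0240}) = 0.9536
E[score] = 0.6431 + 0.3823 + 0.6401 + 0.9536 = 2.6192

2.619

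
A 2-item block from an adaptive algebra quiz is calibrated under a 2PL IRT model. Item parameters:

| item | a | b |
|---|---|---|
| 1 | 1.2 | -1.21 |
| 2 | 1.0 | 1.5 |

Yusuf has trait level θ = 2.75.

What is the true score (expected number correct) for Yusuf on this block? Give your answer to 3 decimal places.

P(θ) = 1 / (1 + exp(−a(θ − b)))
P_1 = 1/(1+e^{-4.7520}) = 0.9914
P_2 = 1/(1+e^{-1.2500}) = 0.7773
E[score] = 0.9914 + 0.7773 = 1.7687

1.769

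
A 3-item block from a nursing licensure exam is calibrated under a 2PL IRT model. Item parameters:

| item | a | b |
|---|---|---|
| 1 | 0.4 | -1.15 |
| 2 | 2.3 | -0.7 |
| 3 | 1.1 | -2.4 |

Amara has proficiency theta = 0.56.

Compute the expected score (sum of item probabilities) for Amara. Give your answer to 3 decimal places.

2.575

P(theta) = 1 / (1 + exp(−a(theta − b)))
P_1 = 1/(1+e^{-0.6840}) = 0.6646
P_2 = 1/(1+e^{-2.8980}) = 0.9477
P_3 = 1/(1+e^{-3.2560}) = 0.9629
E[score] = 0.6646 + 0.9477 + 0.9629 = 2.5753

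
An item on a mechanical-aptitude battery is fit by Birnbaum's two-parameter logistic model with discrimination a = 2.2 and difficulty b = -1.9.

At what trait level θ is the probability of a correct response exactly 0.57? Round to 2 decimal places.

P(θ) = 1 / (1 + exp(−a(θ − b)))
logit = ln(0.5700/0.4300) = 0.2819
θ = b + logit/(a) = -1.9 + 0.2819/2.2000 = -1.7719

-1.77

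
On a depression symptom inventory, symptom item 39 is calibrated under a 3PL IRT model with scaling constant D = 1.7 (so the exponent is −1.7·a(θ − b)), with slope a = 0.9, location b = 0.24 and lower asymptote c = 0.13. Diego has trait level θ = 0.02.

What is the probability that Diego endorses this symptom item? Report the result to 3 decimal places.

0.492

P(θ) = c + (1 − c) · 1 / (1 + exp(−D·a(θ − b)))
Exponent: 1.7 × 0.9 × (0.02 − 0.24) = -0.3366
1/(1 + e^{0.3366}) = 0.4166
P = 0.13 + 0.87 × 0.4166 = 0.4925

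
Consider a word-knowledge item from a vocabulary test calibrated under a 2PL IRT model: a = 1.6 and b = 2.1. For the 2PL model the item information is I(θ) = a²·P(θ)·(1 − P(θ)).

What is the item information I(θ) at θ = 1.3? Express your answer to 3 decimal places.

0.436

P = 1/(1+e^{1.2800}) = 0.2176
P(1−P) = 0.2176 × 0.7824 = 0.1702
I = a² × P(1−P) = 1.6² × 0.1702 = 0.43577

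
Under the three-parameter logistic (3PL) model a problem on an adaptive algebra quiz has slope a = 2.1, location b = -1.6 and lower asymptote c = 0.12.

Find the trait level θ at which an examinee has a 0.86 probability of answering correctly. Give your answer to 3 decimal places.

P(θ) = c + (1 − c) · 1 / (1 + exp(−a(θ − b)))
Remove guessing floor: (0.86 − 0.12)/(1 − 0.12) = 0.8409
logit = ln(0.8409/0.1591) = 1.6650
θ = b + logit/(a) = -1.6 + 1.6650/2.1000 = -0.8071

-0.807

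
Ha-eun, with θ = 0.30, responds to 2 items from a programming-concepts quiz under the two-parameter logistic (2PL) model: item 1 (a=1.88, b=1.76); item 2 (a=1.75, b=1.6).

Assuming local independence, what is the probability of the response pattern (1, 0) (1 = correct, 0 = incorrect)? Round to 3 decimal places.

P(θ) = 1 / (1 + exp(−a(θ − b)))
P_1 = 1/(1+e^{2.7448}) = 0.0604
P_2 = 1/(1+e^{2.2750}) = 0.0932
L = P_1 × (1−P_2) = 0.0604 × 0.9068 = 0.05475

0.055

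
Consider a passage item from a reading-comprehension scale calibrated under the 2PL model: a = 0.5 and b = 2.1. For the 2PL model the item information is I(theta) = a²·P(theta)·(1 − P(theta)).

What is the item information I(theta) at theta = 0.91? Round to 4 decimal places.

0.0573

P = 1/(1+e^{0.5950}) = 0.3555
P(1−P) = 0.3555 × 0.6445 = 0.2291
I = a² × P(1−P) = 0.5² × 0.2291 = 0.05728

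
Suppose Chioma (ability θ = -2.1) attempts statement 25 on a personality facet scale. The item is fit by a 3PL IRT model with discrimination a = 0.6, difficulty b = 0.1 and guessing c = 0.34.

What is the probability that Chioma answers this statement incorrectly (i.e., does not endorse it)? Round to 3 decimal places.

P(θ) = c + (1 − c) · 1 / (1 + exp(−a(θ − b)))
Exponent: 0.6 × (-2.1 − 0.1) = -1.3200
1/(1 + e^{1.3200}) = 0.2108
P = 0.34 + 0.66 × 0.2108 = 0.4791
P(incorrect) = 1 − 0.4791 = 0.5209

0.521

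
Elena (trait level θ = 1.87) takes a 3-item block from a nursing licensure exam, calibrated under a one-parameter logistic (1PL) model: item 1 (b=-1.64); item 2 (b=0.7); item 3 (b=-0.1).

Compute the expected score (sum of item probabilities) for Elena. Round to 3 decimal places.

P(θ) = 1 / (1 + exp(−(θ − b)))
P_1 = 1/(1+e^{-3.5100}) = 0.9710
P_2 = 1/(1+e^{-1.1700}) = 0.7631
P_3 = 1/(1+e^{-1.9700}) = 0.8776
E[score] = 0.9710 + 0.7631 + 0.8776 = 2.6117

2.612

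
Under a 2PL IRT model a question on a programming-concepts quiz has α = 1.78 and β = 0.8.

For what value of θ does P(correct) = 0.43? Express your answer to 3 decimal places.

0.642

P(θ) = 1 / (1 + exp(−α(θ − β)))
logit = ln(0.4300/0.5700) = -0.2819
θ = β + logit/(α) = 0.8 + (-0.2819)/1.7800 = 0.6417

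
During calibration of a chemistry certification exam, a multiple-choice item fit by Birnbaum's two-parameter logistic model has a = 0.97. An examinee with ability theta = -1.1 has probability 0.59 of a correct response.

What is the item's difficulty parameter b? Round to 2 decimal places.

P(theta) = 1 / (1 + exp(−a(theta − b)))
logit(0.59) = ln(0.59/0.41) = 0.3640
b = theta − logit/(a) = -1.1 − 0.3640/0.9700 = -1.4752

-1.48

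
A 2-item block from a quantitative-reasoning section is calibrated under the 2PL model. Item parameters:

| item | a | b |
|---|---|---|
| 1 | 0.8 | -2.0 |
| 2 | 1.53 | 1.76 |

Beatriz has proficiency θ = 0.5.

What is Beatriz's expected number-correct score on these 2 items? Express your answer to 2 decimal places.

1.01

P(θ) = 1 / (1 + exp(−a(θ − b)))
P_1 = 1/(1+e^{-2.0000}) = 0.8808
P_2 = 1/(1+e^{1.9278}) = 0.1270
E[score] = 0.8808 + 0.1270 = 1.0078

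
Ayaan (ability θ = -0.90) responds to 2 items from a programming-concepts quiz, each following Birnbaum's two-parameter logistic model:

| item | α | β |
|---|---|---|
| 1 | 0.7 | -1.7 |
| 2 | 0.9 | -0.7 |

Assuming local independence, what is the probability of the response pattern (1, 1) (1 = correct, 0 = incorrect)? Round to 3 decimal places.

0.290

P(θ) = 1 / (1 + exp(−α(θ − β)))
P_1 = 1/(1+e^{-0.5600}) = 0.6365
P_2 = 1/(1+e^{0.1800}) = 0.4551
L = P_1 × P_2 = 0.6365 × 0.4551 = 0.28966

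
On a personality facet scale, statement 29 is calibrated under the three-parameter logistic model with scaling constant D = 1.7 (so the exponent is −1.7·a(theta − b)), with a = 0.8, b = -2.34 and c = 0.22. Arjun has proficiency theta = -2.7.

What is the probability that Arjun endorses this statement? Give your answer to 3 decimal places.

P(theta) = c + (1 − c) · 1 / (1 + exp(−D·a(theta − b)))
Exponent: 1.7 × 0.8 × (-2.7 − (-2.34)) = -0.4896
1/(1 + e^{0.4896}) = 0.3800
P = 0.22 + 0.78 × 0.3800 = 0.5164

0.516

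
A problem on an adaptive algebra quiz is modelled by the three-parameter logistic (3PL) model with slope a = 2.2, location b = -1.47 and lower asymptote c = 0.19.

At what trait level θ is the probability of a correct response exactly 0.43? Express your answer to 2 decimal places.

-1.86

P(θ) = c + (1 − c) · 1 / (1 + exp(−a(θ − b)))
Remove guessing floor: (0.43 − 0.19)/(1 − 0.19) = 0.2963
logit = ln(0.2963/0.7037) = -0.8650
θ = b + logit/(a) = -1.47 + (-0.8650)/2.2000 = -1.8632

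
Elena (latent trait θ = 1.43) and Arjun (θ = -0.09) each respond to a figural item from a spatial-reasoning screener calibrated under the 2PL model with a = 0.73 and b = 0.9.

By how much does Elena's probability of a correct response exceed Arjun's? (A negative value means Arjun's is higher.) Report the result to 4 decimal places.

0.2687

P(θ) = 1 / (1 + exp(−a(θ − b)))
P(Elena) = 0.5955  [exponent 0.3869]
P(Arjun) = 0.3268  [exponent -0.7227]
Difference = 0.5955 − 0.3268 = 0.2687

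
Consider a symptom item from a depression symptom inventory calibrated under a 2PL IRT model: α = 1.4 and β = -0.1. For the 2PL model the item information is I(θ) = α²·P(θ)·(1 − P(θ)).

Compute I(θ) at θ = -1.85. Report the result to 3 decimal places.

P = 1/(1+e^{2.4500}) = 0.0794
P(1−P) = 0.0794 × 0.9206 = 0.0731
I = α² × P(1−P) = 1.4² × 0.0731 = 0.14333

0.143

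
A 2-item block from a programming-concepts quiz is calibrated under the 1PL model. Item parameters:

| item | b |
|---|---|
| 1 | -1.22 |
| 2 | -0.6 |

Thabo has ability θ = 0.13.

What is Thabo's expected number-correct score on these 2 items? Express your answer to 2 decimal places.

P(θ) = 1 / (1 + exp(−(θ − b)))
P_1 = 1/(1+e^{-1.3500}) = 0.7941
P_2 = 1/(1+e^{-0.7300}) = 0.6748
E[score] = 0.7941 + 0.6748 = 1.4689

1.47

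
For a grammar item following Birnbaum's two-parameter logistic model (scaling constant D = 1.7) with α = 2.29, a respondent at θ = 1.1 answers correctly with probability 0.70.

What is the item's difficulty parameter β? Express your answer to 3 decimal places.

P(θ) = 1 / (1 + exp(−D·α(θ − β)))
logit(0.70) = ln(0.70/0.30) = 0.8473
β = θ − logit/(1.7·α) = 1.1 − 0.8473/3.8930 = 0.8824

0.882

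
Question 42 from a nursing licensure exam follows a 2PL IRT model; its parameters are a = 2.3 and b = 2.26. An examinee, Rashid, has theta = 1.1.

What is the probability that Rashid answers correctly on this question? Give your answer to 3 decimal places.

P(theta) = 1 / (1 + exp(−a(theta − b)))
Exponent: 2.3 × (1.1 − 2.26) = -2.6680
1/(1 + e^{2.6680}) = 0.0649

0.065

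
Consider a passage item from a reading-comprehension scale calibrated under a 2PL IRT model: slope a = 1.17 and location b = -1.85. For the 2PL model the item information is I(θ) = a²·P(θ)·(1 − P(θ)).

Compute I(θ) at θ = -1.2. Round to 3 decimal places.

0.297

P = 1/(1+e^{-0.7605}) = 0.6815
P(1−P) = 0.6815 × 0.3185 = 0.2171
I = a² × P(1−P) = 1.17² × 0.2171 = 0.29715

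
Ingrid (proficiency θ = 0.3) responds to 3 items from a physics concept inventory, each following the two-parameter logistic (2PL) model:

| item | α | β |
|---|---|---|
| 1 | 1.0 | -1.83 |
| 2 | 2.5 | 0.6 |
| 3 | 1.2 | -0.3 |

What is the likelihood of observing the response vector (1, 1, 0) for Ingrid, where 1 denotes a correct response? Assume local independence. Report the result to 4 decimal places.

0.0939

P(θ) = 1 / (1 + exp(−α(θ − β)))
P_1 = 1/(1+e^{-2.1300}) = 0.8938
P_2 = 1/(1+e^{0.7500}) = 0.3208
P_3 = 1/(1+e^{-0.7200}) = 0.6726
L = P_1 × P_2 × (1−P_3) = 0.8938 × 0.3208 × 0.3274 = 0.09388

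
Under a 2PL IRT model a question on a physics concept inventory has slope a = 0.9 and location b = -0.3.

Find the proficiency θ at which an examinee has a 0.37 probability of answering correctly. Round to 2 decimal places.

P(θ) = 1 / (1 + exp(−a(θ − b)))
logit = ln(0.3700/0.6300) = -0.5322
θ = b + logit/(a) = -0.3 + (-0.5322)/0.9000 = -0.8914

-0.89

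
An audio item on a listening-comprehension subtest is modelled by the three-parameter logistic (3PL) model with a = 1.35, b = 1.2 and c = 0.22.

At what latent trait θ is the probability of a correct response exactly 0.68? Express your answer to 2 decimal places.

P(θ) = c + (1 − c) · 1 / (1 + exp(−a(θ − b)))
Remove guessing floor: (0.68 − 0.22)/(1 − 0.22) = 0.5897
logit = ln(0.5897/0.4103) = 0.3629
θ = b + logit/(a) = 1.2 + 0.3629/1.3500 = 1.4688

1.47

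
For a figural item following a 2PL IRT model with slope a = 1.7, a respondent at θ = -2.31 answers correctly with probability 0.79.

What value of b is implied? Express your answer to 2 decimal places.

P(θ) = 1 / (1 + exp(−a(θ − b)))
logit(0.79) = ln(0.79/0.21) = 1.3249
b = θ − logit/(a) = -2.31 − 1.3249/1.7000 = -3.0894

-3.09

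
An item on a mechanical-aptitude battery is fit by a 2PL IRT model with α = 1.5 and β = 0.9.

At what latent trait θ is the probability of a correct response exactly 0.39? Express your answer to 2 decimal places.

P(θ) = 1 / (1 + exp(−α(θ − β)))
logit = ln(0.3900/0.6100) = -0.4473
θ = β + logit/(α) = 0.9 + (-0.4473)/1.5000 = 0.6018

0.60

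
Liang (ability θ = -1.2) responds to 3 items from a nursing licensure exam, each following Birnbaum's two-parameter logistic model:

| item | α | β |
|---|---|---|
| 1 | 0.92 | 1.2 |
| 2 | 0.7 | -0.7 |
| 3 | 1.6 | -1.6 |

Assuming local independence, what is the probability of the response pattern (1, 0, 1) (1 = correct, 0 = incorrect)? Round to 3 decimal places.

P(θ) = 1 / (1 + exp(−α(θ − β)))
P_1 = 1/(1+e^{2.2080}) = 0.0990
P_2 = 1/(1+e^{0.3500}) = 0.4134
P_3 = 1/(1+e^{-0.6400}) = 0.6548
L = P_1 × (1−P_2) × P_3 = 0.0990 × 0.5866 × 0.6548 = 0.03804

0.038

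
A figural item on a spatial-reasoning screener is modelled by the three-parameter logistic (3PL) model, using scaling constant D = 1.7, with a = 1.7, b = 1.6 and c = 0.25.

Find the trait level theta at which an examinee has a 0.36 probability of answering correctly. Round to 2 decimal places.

0.99

P(theta) = c + (1 − c) · 1 / (1 + exp(−D·a(theta − b)))
Remove guessing floor: (0.36 − 0.25)/(1 − 0.25) = 0.1467
logit = ln(0.1467/0.8533) = -1.7610
theta = b + logit/(1.7·a) = 1.6 + (-1.7610)/2.8900 = 0.9907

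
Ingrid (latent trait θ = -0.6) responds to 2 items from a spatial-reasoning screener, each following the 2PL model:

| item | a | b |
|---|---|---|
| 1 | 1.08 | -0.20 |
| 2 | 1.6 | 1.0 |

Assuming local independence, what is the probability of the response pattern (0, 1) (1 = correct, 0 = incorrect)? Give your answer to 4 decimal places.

0.0435

P(θ) = 1 / (1 + exp(−a(θ − b)))
P_1 = 1/(1+e^{0.4320}) = 0.3936
P_2 = 1/(1+e^{2.5600}) = 0.0718
L = (1−P_1) × P_2 = 0.6064 × 0.0718 = 0.04351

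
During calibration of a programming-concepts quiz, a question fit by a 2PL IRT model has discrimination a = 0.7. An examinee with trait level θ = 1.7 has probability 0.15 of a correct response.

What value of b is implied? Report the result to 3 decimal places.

P(θ) = 1 / (1 + exp(−a(θ − b)))
logit(0.15) = ln(0.15/0.85) = -1.7346
b = θ − logit/(a) = 1.7 − (-1.7346)/0.7000 = 4.1780

4.178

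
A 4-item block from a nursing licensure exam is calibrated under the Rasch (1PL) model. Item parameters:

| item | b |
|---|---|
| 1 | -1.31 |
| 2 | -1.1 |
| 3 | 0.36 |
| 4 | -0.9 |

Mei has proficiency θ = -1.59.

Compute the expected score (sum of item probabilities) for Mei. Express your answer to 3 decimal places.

P(θ) = 1 / (1 + exp(−(θ − b)))
P_1 = 1/(1+e^{0.2800}) = 0.4305
P_2 = 1/(1+e^{0.4900}) = 0.3799
P_3 = 1/(1+e^{1.9500}) = 0.1246
P_4 = 1/(1+e^{0.6900}) = 0.3340
E[score] = 0.4305 + 0.3799 + 0.1246 + 0.3340 = 1.2689

1.269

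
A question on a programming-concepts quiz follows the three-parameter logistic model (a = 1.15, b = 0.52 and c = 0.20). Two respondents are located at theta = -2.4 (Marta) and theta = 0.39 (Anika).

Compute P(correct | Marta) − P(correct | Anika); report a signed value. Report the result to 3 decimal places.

P(theta) = c + (1 − c) · 1 / (1 + exp(−a(theta − b)))
P(Marta) = 0.2269  [exponent -3.3580]
P(Anika) = 0.5702  [exponent -0.1495]
Difference = 0.2269 − 0.5702 = -0.3432

-0.343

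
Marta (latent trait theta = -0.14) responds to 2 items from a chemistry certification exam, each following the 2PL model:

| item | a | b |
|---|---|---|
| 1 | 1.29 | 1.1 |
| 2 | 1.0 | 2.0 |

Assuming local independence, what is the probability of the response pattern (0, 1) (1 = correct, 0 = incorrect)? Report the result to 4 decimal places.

P(theta) = 1 / (1 + exp(−a(theta − b)))
P_1 = 1/(1+e^{1.5996}) = 0.1680
P_2 = 1/(1+e^{2.1400}) = 0.1053
L = (1−P_1) × P_2 = 0.8320 × 0.1053 = 0.08758

0.0876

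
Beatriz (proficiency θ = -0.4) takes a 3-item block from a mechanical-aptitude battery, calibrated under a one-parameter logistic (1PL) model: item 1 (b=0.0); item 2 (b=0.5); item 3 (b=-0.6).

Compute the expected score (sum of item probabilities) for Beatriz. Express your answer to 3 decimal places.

1.240

P(θ) = 1 / (1 + exp(−(θ − b)))
P_1 = 1/(1+e^{0.4000}) = 0.4013
P_2 = 1/(1+e^{0.9000}) = 0.2891
P_3 = 1/(1+e^{-0.2000}) = 0.5498
E[score] = 0.4013 + 0.2891 + 0.5498 = 1.2402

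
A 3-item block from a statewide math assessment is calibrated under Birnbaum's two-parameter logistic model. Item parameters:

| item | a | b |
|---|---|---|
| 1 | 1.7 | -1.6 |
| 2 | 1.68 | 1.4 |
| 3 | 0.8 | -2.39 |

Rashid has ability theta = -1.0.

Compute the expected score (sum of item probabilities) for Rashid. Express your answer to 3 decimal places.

P(theta) = 1 / (1 + exp(−a(theta − b)))
P_1 = 1/(1+e^{-1.0200}) = 0.7350
P_2 = 1/(1+e^{4.0320}) = 0.0174
P_3 = 1/(1+e^{-1.1120}) = 0.7525
E[score] = 0.7350 + 0.0174 + 0.7525 = 1.5049

1.505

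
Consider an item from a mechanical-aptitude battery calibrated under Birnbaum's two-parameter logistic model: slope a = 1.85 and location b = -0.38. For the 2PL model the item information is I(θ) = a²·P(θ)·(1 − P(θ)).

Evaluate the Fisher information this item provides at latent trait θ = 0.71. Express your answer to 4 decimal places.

0.3548

P = 1/(1+e^{-2.0165}) = 0.8825
P(1−P) = 0.8825 × 0.1175 = 0.1037
I = a² × P(1−P) = 1.85² × 0.1037 = 0.35484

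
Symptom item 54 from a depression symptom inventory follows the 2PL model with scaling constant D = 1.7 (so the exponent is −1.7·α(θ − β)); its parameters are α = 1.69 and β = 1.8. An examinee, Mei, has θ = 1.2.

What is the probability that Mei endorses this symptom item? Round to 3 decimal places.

P(θ) = 1 / (1 + exp(−D·α(θ − β)))
Exponent: 1.7 × 1.69 × (1.2 − 1.8) = -1.7238
1/(1 + e^{1.7238}) = 0.1514
P = 0.1514

0.151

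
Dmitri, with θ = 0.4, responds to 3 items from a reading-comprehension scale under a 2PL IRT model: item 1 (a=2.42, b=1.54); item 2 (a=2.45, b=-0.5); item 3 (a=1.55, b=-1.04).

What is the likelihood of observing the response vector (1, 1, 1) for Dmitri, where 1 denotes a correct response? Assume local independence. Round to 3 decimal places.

P(θ) = 1 / (1 + exp(−a(θ − b)))
P_1 = 1/(1+e^{2.7588}) = 0.0596
P_2 = 1/(1+e^{-2.2050}) = 0.9007
P_3 = 1/(1+e^{-2.2320}) = 0.9031
L = P_1 × P_2 × P_3 = 0.0596 × 0.9007 × 0.9031 = 0.04847

0.048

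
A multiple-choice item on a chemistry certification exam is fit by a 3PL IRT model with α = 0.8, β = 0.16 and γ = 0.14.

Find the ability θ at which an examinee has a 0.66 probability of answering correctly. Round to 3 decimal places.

P(θ) = γ + (1 − γ) · 1 / (1 + exp(−α(θ − β)))
Remove guessing floor: (0.66 − 0.14)/(1 − 0.14) = 0.6047
logit = ln(0.6047/0.3953) = 0.4249
θ = β + logit/(α) = 0.16 + 0.4249/0.8000 = 0.6911

0.691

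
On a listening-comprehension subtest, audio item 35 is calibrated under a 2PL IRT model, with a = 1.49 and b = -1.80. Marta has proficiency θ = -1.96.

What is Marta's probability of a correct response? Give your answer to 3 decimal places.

0.441

P(θ) = 1 / (1 + exp(−a(θ − b)))
Exponent: 1.49 × (-1.96 − (-1.80)) = -0.2384
1/(1 + e^{0.2384}) = 0.4407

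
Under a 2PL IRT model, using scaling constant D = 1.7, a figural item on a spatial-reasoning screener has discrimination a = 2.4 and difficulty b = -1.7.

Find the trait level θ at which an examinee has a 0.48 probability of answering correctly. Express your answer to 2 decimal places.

-1.72

P(θ) = 1 / (1 + exp(−D·a(θ − b)))
logit = ln(0.4800/0.5200) = -0.0800
θ = b + logit/(1.7·a) = -1.7 + (-0.0800)/4.0800 = -1.7196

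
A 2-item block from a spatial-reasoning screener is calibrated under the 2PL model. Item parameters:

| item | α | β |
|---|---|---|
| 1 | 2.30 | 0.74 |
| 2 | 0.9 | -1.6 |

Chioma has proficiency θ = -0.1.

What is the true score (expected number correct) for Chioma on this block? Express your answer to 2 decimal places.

0.92

P(θ) = 1 / (1 + exp(−α(θ − β)))
P_1 = 1/(1+e^{1.9320}) = 0.1265
P_2 = 1/(1+e^{-1.3500}) = 0.7941
E[score] = 0.1265 + 0.7941 = 0.9207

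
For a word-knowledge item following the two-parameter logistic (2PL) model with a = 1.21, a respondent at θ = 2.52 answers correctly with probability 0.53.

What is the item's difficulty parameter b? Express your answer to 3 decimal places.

P(θ) = 1 / (1 + exp(−a(θ − b)))
logit(0.53) = ln(0.53/0.47) = 0.1201
b = θ − logit/(a) = 2.52 − 0.1201/1.2100 = 2.4207

2.421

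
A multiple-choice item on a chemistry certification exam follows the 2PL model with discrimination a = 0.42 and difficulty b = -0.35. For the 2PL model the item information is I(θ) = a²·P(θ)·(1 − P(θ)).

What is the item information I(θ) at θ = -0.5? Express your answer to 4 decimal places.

0.0441

P = 1/(1+e^{0.0630}) = 0.4843
P(1−P) = 0.4843 × 0.5157 = 0.2498
I = a² × P(1−P) = 0.42² × 0.2498 = 0.04406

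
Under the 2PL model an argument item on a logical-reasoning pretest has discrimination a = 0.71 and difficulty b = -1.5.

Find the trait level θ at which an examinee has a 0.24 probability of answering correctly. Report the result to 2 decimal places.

P(θ) = 1 / (1 + exp(−a(θ − b)))
logit = ln(0.2400/0.7600) = -1.1527
θ = b + logit/(a) = -1.5 + (-1.1527)/0.7100 = -3.1235

-3.12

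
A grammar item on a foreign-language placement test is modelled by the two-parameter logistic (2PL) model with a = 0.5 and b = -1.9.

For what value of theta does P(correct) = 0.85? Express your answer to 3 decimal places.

1.569

P(theta) = 1 / (1 + exp(−a(theta − b)))
logit = ln(0.8500/0.1500) = 1.7346
theta = b + logit/(a) = -1.9 + 1.7346/0.5000 = 1.5692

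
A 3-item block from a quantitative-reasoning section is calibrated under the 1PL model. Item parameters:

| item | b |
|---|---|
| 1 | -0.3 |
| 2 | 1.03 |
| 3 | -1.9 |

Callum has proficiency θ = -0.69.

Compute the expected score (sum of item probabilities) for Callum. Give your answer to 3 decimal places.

P(θ) = 1 / (1 + exp(−(θ − b)))
P_1 = 1/(1+e^{0.3900}) = 0.4037
P_2 = 1/(1+e^{1.7200}) = 0.1519
P_3 = 1/(1+e^{-1.2100}) = 0.7703
E[score] = 0.4037 + 0.1519 + 0.7703 = 1.3259

1.326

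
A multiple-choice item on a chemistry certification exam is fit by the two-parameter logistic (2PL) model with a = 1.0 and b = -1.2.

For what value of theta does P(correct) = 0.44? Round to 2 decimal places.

P(theta) = 1 / (1 + exp(−a(theta − b)))
logit = ln(0.4400/0.5600) = -0.2412
theta = b + logit/(a) = -1.2 + (-0.2412)/1.0000 = -1.4412

-1.44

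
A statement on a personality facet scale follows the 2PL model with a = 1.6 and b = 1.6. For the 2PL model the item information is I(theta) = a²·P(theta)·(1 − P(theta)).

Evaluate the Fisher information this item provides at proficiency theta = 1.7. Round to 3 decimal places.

0.636

P = 1/(1+e^{-0.1600}) = 0.5399
P(1−P) = 0.5399 × 0.4601 = 0.2484
I = a² × P(1−P) = 1.6² × 0.2484 = 0.63592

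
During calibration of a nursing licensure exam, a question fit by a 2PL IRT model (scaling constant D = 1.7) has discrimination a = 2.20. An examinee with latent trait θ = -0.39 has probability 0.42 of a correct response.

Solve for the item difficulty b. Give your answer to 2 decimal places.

P(θ) = 1 / (1 + exp(−D·a(θ − b)))
logit(0.42) = ln(0.42/0.58) = -0.3228
b = θ − logit/(1.7·a) = -0.39 − (-0.3228)/3.7400 = -0.3037

-0.30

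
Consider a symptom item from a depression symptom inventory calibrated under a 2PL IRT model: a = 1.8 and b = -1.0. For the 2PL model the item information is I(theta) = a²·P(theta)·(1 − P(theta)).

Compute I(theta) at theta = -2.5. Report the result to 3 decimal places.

0.191

P = 1/(1+e^{2.7000}) = 0.0630
P(1−P) = 0.0630 × 0.9370 = 0.0590
I = a² × P(1−P) = 1.8² × 0.0590 = 0.19118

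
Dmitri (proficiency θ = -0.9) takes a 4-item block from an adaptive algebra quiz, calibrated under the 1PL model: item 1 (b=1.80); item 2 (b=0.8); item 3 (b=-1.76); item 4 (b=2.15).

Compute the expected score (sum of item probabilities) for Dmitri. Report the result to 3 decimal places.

0.965

P(θ) = 1 / (1 + exp(−(θ − b)))
P_1 = 1/(1+e^{2.7000}) = 0.0630
P_2 = 1/(1+e^{1.7000}) = 0.1545
P_3 = 1/(1+e^{-0.8600}) = 0.7027
P_4 = 1/(1+e^{3.0500}) = 0.0452
E[score] = 0.0630 + 0.1545 + 0.7027 + 0.0452 = 0.9653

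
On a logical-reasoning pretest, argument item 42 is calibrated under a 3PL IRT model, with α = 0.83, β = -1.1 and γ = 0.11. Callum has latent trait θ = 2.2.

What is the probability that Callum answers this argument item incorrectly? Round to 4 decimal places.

0.0540

P(θ) = γ + (1 − γ) · 1 / (1 + exp(−α(θ − β)))
Exponent: 0.83 × (2.2 − (-1.1)) = 2.7390
1/(1 + e^{-2.7390}) = 0.9393
P = 0.11 + 0.89 × 0.9393 = 0.9460
P(incorrect) = 1 − 0.9460 = 0.0540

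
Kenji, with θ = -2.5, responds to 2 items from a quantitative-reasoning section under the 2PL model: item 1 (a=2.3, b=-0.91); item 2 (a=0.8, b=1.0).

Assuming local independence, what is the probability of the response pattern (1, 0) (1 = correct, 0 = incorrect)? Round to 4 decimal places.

0.0237

P(θ) = 1 / (1 + exp(−a(θ − b)))
P_1 = 1/(1+e^{3.6570}) = 0.0252
P_2 = 1/(1+e^{2.8000}) = 0.0573
L = P_1 × (1−P_2) = 0.0252 × 0.9427 = 0.02372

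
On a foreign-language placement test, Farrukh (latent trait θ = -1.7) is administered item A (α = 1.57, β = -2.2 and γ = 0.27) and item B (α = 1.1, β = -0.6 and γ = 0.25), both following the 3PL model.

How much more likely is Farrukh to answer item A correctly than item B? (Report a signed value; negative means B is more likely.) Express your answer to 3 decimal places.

0.349

P(θ) = γ + (1 − γ) · 1 / (1 + exp(−α(θ − β)))
P_A = 0.7713
P_B = 0.4223
P_A − P_B = 0.3491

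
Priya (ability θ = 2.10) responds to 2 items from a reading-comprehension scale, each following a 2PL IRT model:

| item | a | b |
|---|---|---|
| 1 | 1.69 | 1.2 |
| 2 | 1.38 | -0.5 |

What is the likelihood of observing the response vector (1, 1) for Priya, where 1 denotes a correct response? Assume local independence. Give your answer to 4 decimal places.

P(θ) = 1 / (1 + exp(−a(θ − b)))
P_1 = 1/(1+e^{-1.5210}) = 0.8207
P_2 = 1/(1+e^{-3.5880}) = 0.9731
L = P_1 × P_2 = 0.8207 × 0.9731 = 0.79860

0.7986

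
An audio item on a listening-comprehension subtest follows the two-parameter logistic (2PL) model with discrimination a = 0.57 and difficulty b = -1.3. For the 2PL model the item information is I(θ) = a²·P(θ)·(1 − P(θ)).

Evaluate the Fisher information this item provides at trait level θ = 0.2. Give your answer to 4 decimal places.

0.0680

P = 1/(1+e^{-0.8550}) = 0.7016
P(1−P) = 0.7016 × 0.2984 = 0.2094
I = a² × P(1−P) = 0.57² × 0.2094 = 0.06802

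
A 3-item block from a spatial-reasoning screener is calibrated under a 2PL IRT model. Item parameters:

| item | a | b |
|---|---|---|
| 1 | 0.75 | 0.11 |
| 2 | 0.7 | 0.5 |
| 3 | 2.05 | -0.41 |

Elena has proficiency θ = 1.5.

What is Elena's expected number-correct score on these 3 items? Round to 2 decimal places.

2.39

P(θ) = 1 / (1 + exp(−a(θ − b)))
P_1 = 1/(1+e^{-1.0425}) = 0.7393
P_2 = 1/(1+e^{-0.7000}) = 0.6682
P_3 = 1/(1+e^{-3.9155}) = 0.9805
E[score] = 0.7393 + 0.6682 + 0.9805 = 2.3880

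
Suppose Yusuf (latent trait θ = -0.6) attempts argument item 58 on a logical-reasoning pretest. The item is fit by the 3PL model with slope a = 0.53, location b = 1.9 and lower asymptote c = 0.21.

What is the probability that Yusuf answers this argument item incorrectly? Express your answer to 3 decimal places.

0.624

P(θ) = c + (1 − c) · 1 / (1 + exp(−a(θ − b)))
Exponent: 0.53 × (-0.6 − 1.9) = -1.3250
1/(1 + e^{1.3250}) = 0.2100
P = 0.21 + 0.79 × 0.2100 = 0.3759
P(incorrect) = 1 − 0.3759 = 0.6241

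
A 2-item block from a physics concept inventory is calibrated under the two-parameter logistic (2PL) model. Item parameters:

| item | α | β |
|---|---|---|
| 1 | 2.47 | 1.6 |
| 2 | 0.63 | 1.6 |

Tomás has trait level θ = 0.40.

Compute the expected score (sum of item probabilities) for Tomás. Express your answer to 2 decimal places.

0.37

P(θ) = 1 / (1 + exp(−α(θ − β)))
P_1 = 1/(1+e^{2.9640}) = 0.0491
P_2 = 1/(1+e^{0.7560}) = 0.3195
E[score] = 0.0491 + 0.3195 = 0.3686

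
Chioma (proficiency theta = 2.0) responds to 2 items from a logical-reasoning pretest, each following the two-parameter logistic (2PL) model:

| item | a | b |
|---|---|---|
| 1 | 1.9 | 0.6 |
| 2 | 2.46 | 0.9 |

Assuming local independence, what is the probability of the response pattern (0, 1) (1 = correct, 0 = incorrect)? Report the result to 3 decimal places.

P(theta) = 1 / (1 + exp(−a(theta − b)))
P_1 = 1/(1+e^{-2.6600}) = 0.9346
P_2 = 1/(1+e^{-2.7060}) = 0.9374
L = (1−P_1) × P_2 = 0.0654 × 0.9374 = 0.06128

0.061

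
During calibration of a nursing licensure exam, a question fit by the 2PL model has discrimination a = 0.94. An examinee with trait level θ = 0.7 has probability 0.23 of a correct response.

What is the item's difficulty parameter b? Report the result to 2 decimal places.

1.99

P(θ) = 1 / (1 + exp(−a(θ − b)))
logit(0.23) = ln(0.23/0.77) = -1.2083
b = θ − logit/(a) = 0.7 − (-1.2083)/0.9400 = 1.9854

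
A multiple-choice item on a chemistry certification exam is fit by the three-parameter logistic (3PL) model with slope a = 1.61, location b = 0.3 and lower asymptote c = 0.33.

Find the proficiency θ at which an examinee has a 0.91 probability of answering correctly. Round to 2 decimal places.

P(θ) = c + (1 − c) · 1 / (1 + exp(−a(θ − b)))
Remove guessing floor: (0.91 − 0.33)/(1 − 0.33) = 0.8657
logit = ln(0.8657/0.1343) = 1.8632
θ = b + logit/(a) = 0.3 + 1.8632/1.6100 = 1.4573

1.46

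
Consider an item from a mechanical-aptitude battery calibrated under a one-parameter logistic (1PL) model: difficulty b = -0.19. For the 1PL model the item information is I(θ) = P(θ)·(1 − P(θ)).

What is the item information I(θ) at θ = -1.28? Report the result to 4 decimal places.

P = 1/(1+e^{1.0900}) = 0.2516
P(1−P) = 0.2516 × 0.7484 = 0.1883
I = P(1−P) = 0.18831

0.1883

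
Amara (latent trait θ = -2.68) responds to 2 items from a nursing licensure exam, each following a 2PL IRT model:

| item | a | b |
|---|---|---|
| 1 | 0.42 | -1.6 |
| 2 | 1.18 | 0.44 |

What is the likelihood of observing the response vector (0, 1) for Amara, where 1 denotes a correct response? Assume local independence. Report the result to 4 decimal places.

P(θ) = 1 / (1 + exp(−a(θ − b)))
P_1 = 1/(1+e^{0.4536}) = 0.3885
P_2 = 1/(1+e^{3.6816}) = 0.0246
L = (1−P_1) × P_2 = 0.6115 × 0.0246 = 0.01502

0.0150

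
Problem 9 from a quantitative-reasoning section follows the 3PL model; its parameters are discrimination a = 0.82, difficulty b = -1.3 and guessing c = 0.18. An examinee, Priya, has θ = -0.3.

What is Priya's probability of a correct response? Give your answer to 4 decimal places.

0.7493

P(θ) = c + (1 − c) · 1 / (1 + exp(−a(θ − b)))
Exponent: 0.82 × (-0.3 − (-1.3)) = 0.8200
1/(1 + e^{-0.8200}) = 0.6942
P = 0.18 + 0.82 × 0.6942 = 0.7493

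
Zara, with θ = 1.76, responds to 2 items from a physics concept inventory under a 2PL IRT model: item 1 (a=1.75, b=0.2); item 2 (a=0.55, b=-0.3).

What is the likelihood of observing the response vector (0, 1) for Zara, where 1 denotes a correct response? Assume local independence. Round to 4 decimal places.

0.0463

P(θ) = 1 / (1 + exp(−a(θ − b)))
P_1 = 1/(1+e^{-2.7300}) = 0.9388
P_2 = 1/(1+e^{-1.1330}) = 0.7564
L = (1−P_1) × P_2 = 0.0612 × 0.7564 = 0.04631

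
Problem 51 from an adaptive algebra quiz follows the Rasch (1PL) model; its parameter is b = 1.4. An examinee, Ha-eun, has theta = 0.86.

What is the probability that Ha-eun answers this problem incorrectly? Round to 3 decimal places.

0.632

P(theta) = 1 / (1 + exp(−(theta − b)))
Exponent: (0.86 − 1.4) = -0.5400
1/(1 + e^{0.5400}) = 0.3682
P = 0.3682
P(incorrect) = 1 − 0.3682 = 0.6318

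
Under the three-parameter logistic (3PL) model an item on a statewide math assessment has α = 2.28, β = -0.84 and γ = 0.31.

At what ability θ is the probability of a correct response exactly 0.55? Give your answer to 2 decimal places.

-1.12

P(θ) = γ + (1 − γ) · 1 / (1 + exp(−α(θ − β)))
Remove guessing floor: (0.55 − 0.31)/(1 − 0.31) = 0.3478
logit = ln(0.3478/0.6522) = -0.6286
θ = β + logit/(α) = -0.84 + (-0.6286)/2.2800 = -1.1157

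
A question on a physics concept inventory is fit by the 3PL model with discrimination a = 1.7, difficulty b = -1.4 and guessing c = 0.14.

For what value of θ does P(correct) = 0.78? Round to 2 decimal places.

-0.77

P(θ) = c + (1 − c) · 1 / (1 + exp(−a(θ − b)))
Remove guessing floor: (0.78 − 0.14)/(1 − 0.14) = 0.7442
logit = ln(0.7442/0.2558) = 1.0678
θ = b + logit/(a) = -1.4 + 1.0678/1.7000 = -0.7719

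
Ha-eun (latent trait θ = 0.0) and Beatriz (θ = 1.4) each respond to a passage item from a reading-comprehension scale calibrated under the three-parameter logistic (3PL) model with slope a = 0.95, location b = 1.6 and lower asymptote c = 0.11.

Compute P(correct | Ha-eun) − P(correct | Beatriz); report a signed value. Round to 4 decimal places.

-0.2431

P(θ) = c + (1 − c) · 1 / (1 + exp(−a(θ − b)))
P(Ha-eun) = 0.2697  [exponent -1.5200]
P(Beatriz) = 0.5129  [exponent -0.1900]
Difference = 0.2697 − 0.5129 = -0.2431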